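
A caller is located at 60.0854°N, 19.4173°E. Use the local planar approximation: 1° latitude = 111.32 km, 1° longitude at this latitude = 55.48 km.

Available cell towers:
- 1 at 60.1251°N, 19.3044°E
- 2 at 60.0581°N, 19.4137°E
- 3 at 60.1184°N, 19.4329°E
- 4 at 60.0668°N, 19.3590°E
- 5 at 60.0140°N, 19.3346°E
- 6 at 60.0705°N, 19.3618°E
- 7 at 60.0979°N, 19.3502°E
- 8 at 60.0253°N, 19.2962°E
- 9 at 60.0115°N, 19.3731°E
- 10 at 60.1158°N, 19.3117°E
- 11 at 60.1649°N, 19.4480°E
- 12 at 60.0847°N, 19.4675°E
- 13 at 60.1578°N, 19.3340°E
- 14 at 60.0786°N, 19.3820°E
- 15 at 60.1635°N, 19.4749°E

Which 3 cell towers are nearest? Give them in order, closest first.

Distances from 60.0854°N, 19.4173°E:
1: 7.6658 km
2: 3.0456 km
3: 3.7741 km
4: 3.8405 km
5: 9.1775 km
6: 3.4975 km
7: 3.9743 km
8: 9.4816 km
9: 8.5843 km
10: 6.7658 km
11: 9.0123 km
12: 2.7862 km
13: 9.2906 km
14: 2.0996 km
15: 9.2628 km
Sorted: 14 (2.0996 km) < 12 (2.7862 km) < 2 (3.0456 km) < 6 (3.4975 km) < 3 (3.7741 km) < …

14, 12, 2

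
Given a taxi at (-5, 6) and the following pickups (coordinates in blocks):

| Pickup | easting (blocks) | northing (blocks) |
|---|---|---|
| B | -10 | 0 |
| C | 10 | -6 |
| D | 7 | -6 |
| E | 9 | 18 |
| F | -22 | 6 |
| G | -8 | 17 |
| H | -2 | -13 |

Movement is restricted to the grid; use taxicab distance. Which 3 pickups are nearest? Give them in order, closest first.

Distances from (-5, 6):
B: |-5| + |-6| = 5 + 6 = 11 blocks
C: |15| + |-12| = 15 + 12 = 27 blocks
D: |12| + |-12| = 12 + 12 = 24 blocks
E: |14| + |12| = 14 + 12 = 26 blocks
F: |-17| + |0| = 17 + 0 = 17 blocks
G: |-3| + |11| = 3 + 11 = 14 blocks
H: |3| + |-19| = 3 + 19 = 22 blocks
Sorted: B (11 blocks) < G (14 blocks) < F (17 blocks) < H (22 blocks) < D (24 blocks) < …

B, G, F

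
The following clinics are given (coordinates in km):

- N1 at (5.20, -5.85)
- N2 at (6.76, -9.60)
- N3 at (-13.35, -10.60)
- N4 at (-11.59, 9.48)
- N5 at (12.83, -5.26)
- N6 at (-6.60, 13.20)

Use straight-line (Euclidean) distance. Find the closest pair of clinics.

Pairwise distances:
N1–N2: 4.06 km
N1–N3: 19.15 km
N1–N4: 22.74 km
N1–N5: 7.65 km
N1–N6: 22.41 km
N2–N3: 20.13 km
N2–N4: 26.47 km
N2–N5: 7.46 km
N2–N6: 26.43 km
N3–N4: 20.16 km
N3–N5: 26.72 km
N3–N6: 24.74 km
N4–N5: 28.52 km
N4–N6: 6.22 km
N5–N6: 26.80 km
Closest pair: N1–N2 at 4.06 km.

N1 and N2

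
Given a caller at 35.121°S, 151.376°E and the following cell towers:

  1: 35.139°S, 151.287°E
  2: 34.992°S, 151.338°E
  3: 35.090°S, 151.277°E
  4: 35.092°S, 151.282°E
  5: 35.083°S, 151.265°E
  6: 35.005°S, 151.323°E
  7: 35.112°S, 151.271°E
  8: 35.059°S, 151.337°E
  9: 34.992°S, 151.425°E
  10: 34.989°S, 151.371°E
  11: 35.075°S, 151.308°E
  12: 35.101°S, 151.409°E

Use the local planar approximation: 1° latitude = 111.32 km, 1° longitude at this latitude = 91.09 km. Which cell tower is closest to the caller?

Distances from 35.121°S, 151.376°E:
1: 8.351 km
2: 14.772 km
3: 9.656 km
4: 9.151 km
5: 10.960 km
6: 13.786 km
7: 9.617 km
8: 7.762 km
9: 15.038 km
10: 14.701 km
11: 8.037 km
12: 3.741 km
Minimum: 12 at 3.741 km.

12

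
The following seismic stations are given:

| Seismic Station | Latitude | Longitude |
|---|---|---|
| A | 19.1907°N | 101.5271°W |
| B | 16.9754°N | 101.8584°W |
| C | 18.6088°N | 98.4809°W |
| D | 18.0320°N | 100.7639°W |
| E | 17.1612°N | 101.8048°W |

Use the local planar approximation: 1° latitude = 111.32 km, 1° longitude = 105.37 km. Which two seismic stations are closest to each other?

Pairwise distances:
A–B: 249.0658 km
A–C: 327.4492 km
A–D: 152.0021 km
A–E: 227.8110 km
B–C: 399.6472 km
B–D: 164.7272 km
B–E: 21.4405 km
C–D: 248.9816 km
C–E: 385.5333 km
D–E: 146.3779 km
Closest pair: B–E at 21.4405 km.

B and E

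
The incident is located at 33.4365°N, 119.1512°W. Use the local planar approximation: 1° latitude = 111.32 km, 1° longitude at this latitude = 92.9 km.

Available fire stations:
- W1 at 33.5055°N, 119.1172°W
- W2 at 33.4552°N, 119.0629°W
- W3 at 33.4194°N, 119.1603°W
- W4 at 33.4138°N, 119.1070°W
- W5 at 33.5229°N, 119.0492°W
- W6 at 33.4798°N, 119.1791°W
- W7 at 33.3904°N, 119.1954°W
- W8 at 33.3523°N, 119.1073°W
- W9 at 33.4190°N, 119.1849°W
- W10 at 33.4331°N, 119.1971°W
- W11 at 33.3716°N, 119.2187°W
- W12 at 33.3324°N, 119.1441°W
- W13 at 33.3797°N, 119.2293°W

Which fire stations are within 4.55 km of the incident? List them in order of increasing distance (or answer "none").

Distances from 33.4365°N, 119.1512°W:
W1: √((0.0690·111.32)² + (0.0340·92.9)²) = √(58.998990 + 9.976754) = 8.3052 km
W2: √((0.0187·111.32)² + (0.0883·92.9)²) = √(4.333408 + 67.290357) = 8.4631 km
W3: √((-0.0171·111.32)² + (-0.0091·92.9)²) = √(3.623586 + 0.714684) = 2.0829 km
W4: √((-0.0227·111.32)² + (0.0442·92.9)²) = √(6.385547 + 16.860714) = 4.8214 km
W5: √((0.0864·111.32)² + (0.1020·92.9)²) = √(92.506847 + 89.790786) = 13.5018 km
W6: √((0.0433·111.32)² + (-0.0279·92.9)²) = √(23.233904 + 6.717997) = 5.4728 km
W7: √((-0.0461·111.32)² + (-0.0442·92.9)²) = √(26.335905 + 16.860714) = 6.5724 km
W8: √((-0.0842·111.32)² + (0.0439·92.9)²) = √(87.855828 + 16.632612) = 10.2220 km
W9: √((-0.0175·111.32)² + (-0.0337·92.9)²) = √(3.795094 + 9.801470) = 3.6874 km
W10: √((-0.0034·111.32)² + (-0.0459·92.9)²) = √(0.143253 + 18.182634) = 4.2809 km
W11: √((-0.0649·111.32)² + (-0.0675·92.9)²) = √(52.195828 + 39.322306) = 9.5665 km
W12: √((-0.1041·111.32)² + (0.0071·92.9)²) = √(134.291293 + 0.435059) = 11.6072 km
W13: √((-0.0568·111.32)² + (-0.0781·92.9)²) = √(39.980025 + 52.642135) = 9.6240 km
Threshold 4.55 km: W3 (2.0829 km), W9 (3.6874 km), W10 (4.2809 km) are within range.

W3, W9, W10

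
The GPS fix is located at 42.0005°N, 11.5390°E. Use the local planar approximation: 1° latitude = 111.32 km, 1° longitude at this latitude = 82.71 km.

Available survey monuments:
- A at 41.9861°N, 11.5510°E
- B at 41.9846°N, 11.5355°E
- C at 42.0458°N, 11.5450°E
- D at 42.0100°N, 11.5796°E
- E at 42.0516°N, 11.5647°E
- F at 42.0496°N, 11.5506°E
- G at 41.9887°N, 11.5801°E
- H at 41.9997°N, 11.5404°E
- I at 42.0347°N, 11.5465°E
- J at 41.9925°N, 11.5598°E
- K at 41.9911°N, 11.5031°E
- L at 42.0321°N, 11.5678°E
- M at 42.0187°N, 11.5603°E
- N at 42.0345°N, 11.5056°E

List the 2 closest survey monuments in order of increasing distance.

H, B

Distances from 42.0005°N, 11.5390°E:
A: √((-0.0144·111.32)² + (0.0120·82.71)²) = √(2.569635 + 0.985096) = 1.8854 km
B: √((-0.0159·111.32)² + (-0.0035·82.71)²) = √(3.132858 + 0.083802) = 1.7935 km
C: √((0.0453·111.32)² + (0.0060·82.71)²) = √(25.429791 + 0.246274) = 5.0672 km
D: √((0.0095·111.32)² + (0.0406·82.71)²) = √(1.118391 + 11.276339) = 3.5206 km
E: √((0.0511·111.32)² + (0.0257·82.71)²) = √(32.358486 + 4.518375) = 6.0726 km
F: √((0.0491·111.32)² + (0.0116·82.71)²) = √(29.875101 + 0.920517) = 5.5494 km
G: √((-0.0118·111.32)² + (0.0411·82.71)²) = √(1.725482 + 11.555791) = 3.6443 km
H: √((-0.0008·111.32)² + (0.0014·82.71)²) = √(0.007931 + 0.013408) = 0.1461 km
I: √((0.0342·111.32)² + (0.0075·82.71)²) = √(14.494345 + 0.384803) = 3.8573 km
J: √((-0.0080·111.32)² + (0.0208·82.71)²) = √(0.793097 + 2.959666) = 1.9372 km
K: √((-0.0094·111.32)² + (-0.0359·82.71)²) = √(1.094970 + 8.816677) = 3.1483 km
L: √((0.0316·111.32)² + (0.0288·82.71)²) = √(12.374298 + 5.674153) = 4.2483 km
M: √((0.0182·111.32)² + (0.0213·82.71)²) = √(4.104773 + 3.103668) = 2.6849 km
N: √((0.0340·111.32)² + (-0.0334·82.71)²) = √(14.325317 + 7.631484) = 4.6858 km
Sorted: H (0.1461 km) < B (1.7935 km) < A (1.8854 km) < J (1.9372 km) < …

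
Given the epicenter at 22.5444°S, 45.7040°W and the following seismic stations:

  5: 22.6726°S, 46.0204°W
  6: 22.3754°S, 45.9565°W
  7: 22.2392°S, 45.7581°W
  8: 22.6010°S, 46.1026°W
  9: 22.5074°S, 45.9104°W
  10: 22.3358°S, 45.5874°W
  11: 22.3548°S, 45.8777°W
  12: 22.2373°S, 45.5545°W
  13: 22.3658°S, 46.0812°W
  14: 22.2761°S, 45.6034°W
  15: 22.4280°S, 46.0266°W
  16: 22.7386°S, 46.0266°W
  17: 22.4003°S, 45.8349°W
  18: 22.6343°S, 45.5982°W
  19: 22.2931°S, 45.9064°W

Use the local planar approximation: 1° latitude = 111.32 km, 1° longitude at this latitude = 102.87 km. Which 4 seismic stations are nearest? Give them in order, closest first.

18, 17, 9, 10

Distances from 22.5444°S, 45.7040°W:
5: 35.5393 km
6: 32.0720 km
7: 34.4277 km
8: 41.4852 km
9: 21.6282 km
10: 26.1362 km
11: 27.6543 km
12: 37.4863 km
13: 43.5996 km
14: 31.6092 km
15: 35.6259 km
16: 39.6062 km
17: 20.9439 km
18: 14.7854 km
19: 34.8725 km
Sorted: 18 (14.7854 km) < 17 (20.9439 km) < 9 (21.6282 km) < 10 (26.1362 km) < 11 (27.6543 km) < 14 (31.6092 km) < …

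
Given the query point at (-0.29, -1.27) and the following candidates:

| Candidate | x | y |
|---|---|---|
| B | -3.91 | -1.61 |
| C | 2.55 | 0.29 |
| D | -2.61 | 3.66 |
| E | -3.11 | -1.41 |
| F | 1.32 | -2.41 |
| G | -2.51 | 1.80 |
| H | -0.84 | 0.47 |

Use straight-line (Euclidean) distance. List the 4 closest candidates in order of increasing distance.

Distances from (-0.29, -1.27):
B: 3.64
C: 3.24
D: 5.45
E: 2.82
F: 1.97
G: 3.79
H: 1.82
Sorted: H (1.82) < F (1.97) < E (2.82) < C (3.24) < B (3.64) < G (3.79) < …

H, F, E, C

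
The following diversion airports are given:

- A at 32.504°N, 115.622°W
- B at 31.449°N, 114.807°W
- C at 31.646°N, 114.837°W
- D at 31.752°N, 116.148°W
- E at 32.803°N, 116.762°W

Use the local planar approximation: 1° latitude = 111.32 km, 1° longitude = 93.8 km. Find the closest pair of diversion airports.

Pairwise distances:
A–B: √((-1.055·111.32)² + (0.815·93.8)²) = √(13792.76429 + 5844.14381) = 140.132 km
A–C: √((-0.858·111.32)² + (0.785·93.8)²) = √(9122.64912 + 5421.81869) = 120.600 km
A–D: √((-0.752·111.32)² + (-0.526·93.8)²) = √(7007.80610 + 2434.31719) = 97.171 km
A–E: √((0.299·111.32)² + (-1.140·93.8)²) = √(1107.86992 + 11434.45262) = 111.993 km
B–C: √((0.197·111.32)² + (-0.030·93.8)²) = √(480.92665 + 7.91860) = 22.110 km
B–D: √((0.303·111.32)² + (-1.341·93.8)²) = √(1137.71020 + 15822.06748) = 130.230 km
B–E: √((1.354·111.32)² + (-1.955·93.8)²) = √(22718.71294 + 33627.85764) = 237.374 km
C–D: √((0.106·111.32)² + (-1.311·93.8)²) = √(139.23811 + 15122.06360) = 123.537 km
C–E: √((1.157·111.32)² + (-1.925·93.8)²) = √(16588.72903 + 32603.71922) = 221.794 km
D–E: √((1.051·111.32)² + (-0.614·93.8)²) = √(13688.37289 + 3316.97669) = 130.405 km
Closest pair: B–C at 22.110 km.

B and C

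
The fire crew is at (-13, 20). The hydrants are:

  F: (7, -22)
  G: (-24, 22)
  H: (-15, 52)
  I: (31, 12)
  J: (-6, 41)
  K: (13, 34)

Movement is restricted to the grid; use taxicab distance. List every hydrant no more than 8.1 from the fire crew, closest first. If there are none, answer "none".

none

Distances from (-13, 20):
F: |20| + |-42| = 20 + 42 = 62
G: |-11| + |2| = 11 + 2 = 13
H: |-2| + |32| = 2 + 32 = 34
I: |44| + |-8| = 44 + 8 = 52
J: |7| + |21| = 7 + 21 = 28
K: |26| + |14| = 26 + 14 = 40
Threshold 8.1: none within range.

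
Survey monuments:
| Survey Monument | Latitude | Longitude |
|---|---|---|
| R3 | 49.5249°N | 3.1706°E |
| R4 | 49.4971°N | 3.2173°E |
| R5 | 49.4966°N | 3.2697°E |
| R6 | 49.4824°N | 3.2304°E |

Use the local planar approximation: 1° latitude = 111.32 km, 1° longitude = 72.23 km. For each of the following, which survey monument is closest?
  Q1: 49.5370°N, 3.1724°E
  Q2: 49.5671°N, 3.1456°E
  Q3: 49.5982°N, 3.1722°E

Q1→R3; Q2→R3; Q3→R3

Q1 at 49.5370°N, 3.1724°E:
  R3: 1.3532 km
  R4: 5.4997 km
  R5: 8.3438 km
  R6: 7.3820 km
  → nearest: R3 (1.3532 km)
Q2 at 49.5671°N, 3.1456°E:
  R3: 5.0328 km
  R4: 9.3564 km
  R5: 11.9139 km
  R6: 11.2436 km
  → nearest: R3 (5.0328 km)
Q3 at 49.5982°N, 3.1722°E:
  R3: 8.1606 km
  R4: 11.7164 km
  R5: 13.3235 km
  R6: 13.5590 km
  → nearest: R3 (8.1606 km)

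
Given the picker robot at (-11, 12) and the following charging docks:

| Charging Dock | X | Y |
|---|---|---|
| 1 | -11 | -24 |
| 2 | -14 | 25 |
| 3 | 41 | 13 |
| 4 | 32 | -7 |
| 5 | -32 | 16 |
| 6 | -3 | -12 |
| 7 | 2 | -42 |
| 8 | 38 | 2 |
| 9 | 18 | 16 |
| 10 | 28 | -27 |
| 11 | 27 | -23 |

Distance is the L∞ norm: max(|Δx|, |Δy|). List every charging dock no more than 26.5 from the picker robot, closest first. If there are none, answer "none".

Distances from (-11, 12):
1: max(|0|, |-36|) = 36
2: max(|-3|, |13|) = 13
3: max(|52|, |1|) = 52
4: max(|43|, |-19|) = 43
5: max(|-21|, |4|) = 21
6: max(|8|, |-24|) = 24
7: max(|13|, |-54|) = 54
8: max(|49|, |-10|) = 49
9: max(|29|, |4|) = 29
10: max(|39|, |-39|) = 39
11: max(|38|, |-35|) = 38
Threshold 26.5: 2 (13), 5 (21), 6 (24) are within range.

2, 5, 6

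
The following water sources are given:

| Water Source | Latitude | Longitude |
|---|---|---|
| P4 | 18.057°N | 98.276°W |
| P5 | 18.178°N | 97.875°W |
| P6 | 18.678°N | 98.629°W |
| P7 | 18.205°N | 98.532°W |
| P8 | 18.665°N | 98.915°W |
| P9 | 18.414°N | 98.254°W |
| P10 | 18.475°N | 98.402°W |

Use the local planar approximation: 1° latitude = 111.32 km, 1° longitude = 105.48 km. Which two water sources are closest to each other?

Pairwise distances:
P4–P5: 44.390 km
P4–P6: 78.520 km
P4–P7: 31.632 km
P4–P8: 95.519 km
P4–P9: 39.809 km
P4–P10: 48.393 km
P5–P6: 97.074 km
P5–P7: 69.366 km
P5–P8: 122.364 km
P5–P9: 47.837 km
P5–P10: 64.677 km
P6–P7: 53.639 km
P6–P8: 30.202 km
P6–P9: 49.278 km
P6–P10: 32.924 km
P7–P8: 65.225 km
P7–P9: 37.432 km
P7–P10: 33.037 km
P8–P9: 75.113 km
P8–P10: 58.098 km
P9–P10: 17.024 km
Closest pair: P9–P10 at 17.024 km.

P9 and P10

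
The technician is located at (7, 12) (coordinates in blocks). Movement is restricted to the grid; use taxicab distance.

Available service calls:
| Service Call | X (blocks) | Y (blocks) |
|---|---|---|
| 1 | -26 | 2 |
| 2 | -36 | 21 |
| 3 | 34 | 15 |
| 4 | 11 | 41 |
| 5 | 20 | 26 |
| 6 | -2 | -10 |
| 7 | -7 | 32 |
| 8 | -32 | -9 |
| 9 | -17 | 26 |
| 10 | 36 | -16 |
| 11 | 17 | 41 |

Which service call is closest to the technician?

5

Distances from (7, 12):
1: |-33| + |-10| = 33 + 10 = 43 blocks
2: |-43| + |9| = 43 + 9 = 52 blocks
3: |27| + |3| = 27 + 3 = 30 blocks
4: |4| + |29| = 4 + 29 = 33 blocks
5: |13| + |14| = 13 + 14 = 27 blocks
6: |-9| + |-22| = 9 + 22 = 31 blocks
7: |-14| + |20| = 14 + 20 = 34 blocks
8: |-39| + |-21| = 39 + 21 = 60 blocks
9: |-24| + |14| = 24 + 14 = 38 blocks
10: |29| + |-28| = 29 + 28 = 57 blocks
11: |10| + |29| = 10 + 29 = 39 blocks
Minimum: 5 at 27 blocks.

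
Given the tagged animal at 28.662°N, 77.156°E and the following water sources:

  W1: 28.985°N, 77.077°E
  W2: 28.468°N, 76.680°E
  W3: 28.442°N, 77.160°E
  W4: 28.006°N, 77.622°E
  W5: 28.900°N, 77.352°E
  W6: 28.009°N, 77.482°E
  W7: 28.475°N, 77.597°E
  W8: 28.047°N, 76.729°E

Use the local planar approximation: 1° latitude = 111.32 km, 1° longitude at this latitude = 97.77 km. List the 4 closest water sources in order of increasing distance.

W3, W5, W1, W7

Distances from 28.662°N, 77.156°E:
W1: √((0.323·111.32)² + (-0.079·97.77)²) = √(1292.85982 + 59.65755) = 36.777 km
W2: √((-0.194·111.32)² + (-0.476·97.77)²) = √(466.39067 + 2165.83384) = 51.305 km
W3: √((-0.220·111.32)² + (0.004·97.77)²) = √(599.77969 + 0.15294) = 24.494 km
W4: √((-0.656·111.32)² + (0.466·97.77)²) = √(5332.78499 + 2075.78832) = 86.073 km
W5: √((0.238·111.32)² + (0.196·97.77)²) = √(701.94051 + 367.21750) = 32.698 km
W6: √((-0.653·111.32)² + (0.326·97.77)²) = √(5284.12105 + 1015.88940) = 79.373 km
W7: √((-0.187·111.32)² + (0.441·97.77)²) = √(433.34083 + 1859.03861) = 47.879 km
W8: √((-0.615·111.32)² + (-0.427·97.77)²) = √(4687.01806 + 1742.87797) = 80.187 km
Sorted: W3 (24.494 km) < W5 (32.698 km) < W1 (36.777 km) < W7 (47.879 km) < W2 (51.305 km) < W6 (79.373 km) < …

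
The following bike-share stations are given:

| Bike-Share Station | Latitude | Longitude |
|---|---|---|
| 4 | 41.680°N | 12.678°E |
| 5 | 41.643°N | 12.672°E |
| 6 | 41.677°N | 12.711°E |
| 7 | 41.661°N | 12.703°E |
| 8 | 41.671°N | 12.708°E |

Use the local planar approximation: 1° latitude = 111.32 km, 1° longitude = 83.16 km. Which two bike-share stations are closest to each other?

6 and 8

Pairwise distances:
4–5: 4.149 km
4–6: 2.765 km
4–7: 2.966 km
4–8: 2.688 km
5–6: 4.984 km
5–7: 3.265 km
5–8: 4.322 km
6–7: 1.901 km
6–8: 0.713 km
7–8: 1.188 km
Closest pair: 6–8 at 0.713 km.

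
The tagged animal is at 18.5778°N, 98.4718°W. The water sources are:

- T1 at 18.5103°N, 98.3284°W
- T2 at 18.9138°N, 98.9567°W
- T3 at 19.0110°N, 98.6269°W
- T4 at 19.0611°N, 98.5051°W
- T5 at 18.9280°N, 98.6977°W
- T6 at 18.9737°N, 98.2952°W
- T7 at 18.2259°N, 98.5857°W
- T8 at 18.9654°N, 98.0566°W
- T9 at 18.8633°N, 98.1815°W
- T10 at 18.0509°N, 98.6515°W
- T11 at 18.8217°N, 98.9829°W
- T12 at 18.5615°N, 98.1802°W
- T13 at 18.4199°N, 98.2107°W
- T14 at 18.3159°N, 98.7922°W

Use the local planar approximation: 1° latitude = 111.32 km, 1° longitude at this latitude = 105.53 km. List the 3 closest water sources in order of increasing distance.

Distances from 18.5778°N, 98.4718°W:
T1: √((-0.0675·111.32)² + (0.1434·105.53)²) = √(56.461699 + 229.007750) = 16.8958 km
T2: √((0.3360·111.32)² + (-0.4849·105.53)²) = √(1399.023308 + 2618.522105) = 63.3841 km
T3: √((0.4332·111.32)² + (-0.1551·105.53)²) = √(2325.537201 + 267.901701) = 50.9258 km
T4: √((0.4833·111.32)² + (-0.0333·105.53)²) = √(2894.542867 + 12.349243) = 53.9156 km
T5: √((0.3502·111.32)² + (-0.2259·105.53)²) = √(1519.772840 + 568.308744) = 45.6955 km
T6: √((0.3959·111.32)² + (0.1766·105.53)²) = √(1942.304869 + 347.322785) = 47.8501 km
T7: √((-0.3519·111.32)² + (-0.1139·105.53)²) = √(1534.563729 + 144.477203) = 40.9761 km
T8: √((0.3876·111.32)² + (0.4152·105.53)²) = √(1861.718147 + 1919.846763) = 61.4944 km
T9: √((0.2855·111.32)² + (0.2903·105.53)²) = √(1010.086625 + 938.525221) = 44.1431 km
T10: √((-0.5269·111.32)² + (-0.1797·105.53)²) = √(3440.351309 + 359.623473) = 61.6439 km
T11: √((0.2439·111.32)² + (-0.5111·105.53)²) = √(737.173977 + 2909.133411) = 60.3847 km
T12: √((-0.0163·111.32)² + (0.2916·105.53)²) = √(3.292468 + 946.949710) = 30.8260 km
T13: √((-0.1579·111.32)² + (0.2611·105.53)²) = √(308.965975 + 759.216468) = 32.6831 km
T14: √((-0.2619·111.32)² + (-0.3204·105.53)²) = √(849.996999 + 1143.238631) = 44.6457 km
Sorted: T1 (16.8958 km) < T12 (30.8260 km) < T13 (32.6831 km) < T7 (40.9761 km) < T9 (44.1431 km) < …

T1, T12, T13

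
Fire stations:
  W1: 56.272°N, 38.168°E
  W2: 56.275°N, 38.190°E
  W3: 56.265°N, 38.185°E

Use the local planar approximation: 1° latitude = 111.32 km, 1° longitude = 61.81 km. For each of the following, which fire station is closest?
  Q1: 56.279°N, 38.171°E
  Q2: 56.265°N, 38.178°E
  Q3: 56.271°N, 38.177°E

Q1→W1; Q2→W3; Q3→W1

Q1 at 56.279°N, 38.171°E:
  W1: 0.801 km
  W2: 1.256 km
  W3: 1.783 km
  → nearest: W1 (0.801 km)
Q2 at 56.265°N, 38.178°E:
  W1: 0.995 km
  W2: 1.338 km
  W3: 0.433 km
  → nearest: W3 (0.433 km)
Q3 at 56.271°N, 38.177°E:
  W1: 0.567 km
  W2: 0.919 km
  W3: 0.831 km
  → nearest: W1 (0.567 km)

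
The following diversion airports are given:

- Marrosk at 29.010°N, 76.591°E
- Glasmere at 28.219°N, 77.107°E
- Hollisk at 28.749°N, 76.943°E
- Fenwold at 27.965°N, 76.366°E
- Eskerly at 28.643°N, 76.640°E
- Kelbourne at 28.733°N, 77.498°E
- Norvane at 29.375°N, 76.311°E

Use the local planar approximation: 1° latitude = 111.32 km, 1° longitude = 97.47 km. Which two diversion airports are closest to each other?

Pairwise distances:
Marrosk–Glasmere: 101.405 km
Marrosk–Hollisk: 44.959 km
Marrosk–Fenwold: 118.379 km
Marrosk–Eskerly: 41.133 km
Marrosk–Kelbourne: 93.629 km
Marrosk–Norvane: 48.947 km
Glasmere–Hollisk: 61.127 km
Glasmere–Fenwold: 77.563 km
Glasmere–Eskerly: 65.572 km
Glasmere–Kelbourne: 68.749 km
Glasmere–Norvane: 150.265 km
Hollisk–Fenwold: 103.826 km
Hollisk–Eskerly: 31.803 km
Hollisk–Kelbourne: 54.125 km
Hollisk–Norvane: 93.010 km
Fenwold–Eskerly: 80.061 km
Fenwold–Kelbourne: 139.582 km
Fenwold–Norvane: 157.053 km
Eskerly–Kelbourne: 84.227 km
Eskerly–Norvane: 87.569 km
Kelbourne–Norvane: 135.990 km
Closest pair: Hollisk–Eskerly at 31.803 km.

Hollisk and Eskerly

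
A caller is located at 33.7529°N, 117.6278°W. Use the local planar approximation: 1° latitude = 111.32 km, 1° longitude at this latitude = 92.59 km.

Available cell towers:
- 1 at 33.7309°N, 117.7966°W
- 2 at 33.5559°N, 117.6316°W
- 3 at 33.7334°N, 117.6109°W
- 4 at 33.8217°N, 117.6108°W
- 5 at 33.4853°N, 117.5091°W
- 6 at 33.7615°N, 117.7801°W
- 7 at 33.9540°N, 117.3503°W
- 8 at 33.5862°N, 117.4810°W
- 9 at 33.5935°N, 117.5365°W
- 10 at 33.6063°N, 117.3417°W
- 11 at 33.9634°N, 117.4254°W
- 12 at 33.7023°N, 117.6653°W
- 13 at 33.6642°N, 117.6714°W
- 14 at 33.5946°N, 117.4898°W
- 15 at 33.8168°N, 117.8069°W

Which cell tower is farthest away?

7

Distances from 33.7529°N, 117.6278°W:
1: √((-0.0220·111.32)² + (-0.1688·92.59)²) = √(5.997797 + 244.271643) = 15.8199 km
2: √((-0.1970·111.32)² + (-0.0038·92.59)²) = √(480.926654 + 0.123793) = 21.9329 km
3: √((-0.0195·111.32)² + (0.0169·92.59)²) = √(4.712112 + 2.448508) = 2.6759 km
4: √((0.0688·111.32)² + (0.0170·92.59)²) = √(58.657463 + 2.477570) = 7.8189 km
5: √((-0.2676·111.32)² + (0.1187·92.59)²) = √(887.398343 + 120.789618) = 31.7520 km
6: √((0.0086·111.32)² + (-0.1523·92.59)²) = √(0.916523 + 198.851090) = 14.1339 km
7: √((0.2011·111.32)² + (0.2775·92.59)²) = √(501.153233 + 660.167504) = 34.0782 km
8: √((-0.1667·111.32)² + (0.1468·92.59)²) = √(344.363882 + 184.748227) = 23.0024 km
9: √((-0.1594·111.32)² + (0.0913·92.59)²) = √(314.864015 + 71.461104) = 19.6552 km
10: √((-0.1466·111.32)² + (0.2861·92.59)²) = √(266.326472 + 701.720047) = 31.1134 km
11: √((0.2105·111.32)² + (0.2024·92.59)²) = √(549.098928 + 351.195696) = 30.0049 km
12: √((-0.0506·111.32)² + (-0.0375·92.59)²) = √(31.728346 + 12.055652) = 6.6169 km
13: √((-0.0887·111.32)² + (-0.0436·92.59)²) = √(97.497535 + 16.296755) = 10.6674 km
14: √((-0.1583·111.32)² + (0.1380·92.59)²) = √(310.533333 + 163.262462) = 21.7669 km
15: √((0.0639·111.32)² + (-0.1791·92.59)²) = √(50.599720 + 274.991544) = 18.0441 km
Maximum: 7 at 34.0782 km.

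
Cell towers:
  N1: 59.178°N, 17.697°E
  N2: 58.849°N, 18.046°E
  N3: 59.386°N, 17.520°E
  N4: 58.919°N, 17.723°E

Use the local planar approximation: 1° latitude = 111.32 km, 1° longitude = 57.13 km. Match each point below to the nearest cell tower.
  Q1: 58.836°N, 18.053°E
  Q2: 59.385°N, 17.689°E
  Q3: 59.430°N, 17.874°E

Q1→N2; Q2→N3; Q3→N3

Q1 at 58.836°N, 18.053°E:
  N1: 43.163 km
  N2: 1.501 km
  N3: 68.380 km
  N4: 20.995 km
  → nearest: N2 (1.501 km)
Q2 at 59.385°N, 17.689°E:
  N1: 23.048 km
  N2: 63.057 km
  N3: 9.656 km
  N4: 51.911 km
  → nearest: N3 (9.656 km)
Q3 at 59.430°N, 17.874°E:
  N1: 29.820 km
  N2: 65.419 km
  N3: 20.809 km
  N4: 57.535 km
  → nearest: N3 (20.809 km)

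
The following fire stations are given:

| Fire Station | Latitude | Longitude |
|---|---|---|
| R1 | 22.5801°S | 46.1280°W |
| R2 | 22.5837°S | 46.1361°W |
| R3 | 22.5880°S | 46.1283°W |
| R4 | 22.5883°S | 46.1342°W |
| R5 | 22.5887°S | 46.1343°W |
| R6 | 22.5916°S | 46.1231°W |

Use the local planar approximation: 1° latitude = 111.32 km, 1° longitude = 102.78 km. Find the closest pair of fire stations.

R4 and R5

Pairwise distances:
R1–R2: 0.9240 km
R1–R3: 0.8800 km
R1–R4: 1.1132 km
R1–R5: 1.1558 km
R1–R6: 1.3757 km
R2–R3: 0.9337 km
R2–R4: 0.5480 km
R2–R5: 0.5865 km
R2–R6: 1.5996 km
R3–R4: 0.6073 km
R3–R5: 0.6216 km
R3–R6: 0.6680 km
R4–R5: 0.0457 km
R4–R6: 1.1985 km
R5–R6: 1.1955 km
Closest pair: R4–R5 at 0.0457 km.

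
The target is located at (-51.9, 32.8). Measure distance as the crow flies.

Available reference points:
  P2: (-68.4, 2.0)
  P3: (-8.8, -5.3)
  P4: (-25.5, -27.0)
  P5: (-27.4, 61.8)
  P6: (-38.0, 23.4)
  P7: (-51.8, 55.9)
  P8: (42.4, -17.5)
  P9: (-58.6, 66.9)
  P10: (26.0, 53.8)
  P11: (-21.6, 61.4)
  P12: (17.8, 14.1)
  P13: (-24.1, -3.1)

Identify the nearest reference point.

Distances from (-51.9, 32.8):
P2: √((-16.5)² + (-30.8)²) = √(272.250 + 948.640) = 34.9
P3: √((43.1)² + (-38.1)²) = √(1857.610 + 1451.610) = 57.5
P4: √((26.4)² + (-59.8)²) = √(696.960 + 3576.040) = 65.4
P5: √((24.5)² + (29.0)²) = √(600.250 + 841.000) = 38.0
P6: √((13.9)² + (-9.4)²) = √(193.210 + 88.360) = 16.8
P7: √((0.1)² + (23.1)²) = √(0.010 + 533.610) = 23.1
P8: √((94.3)² + (-50.3)²) = √(8892.490 + 2530.090) = 106.9
P9: √((-6.7)² + (34.1)²) = √(44.890 + 1162.810) = 34.8
P10: √((77.9)² + (21.0)²) = √(6068.410 + 441.000) = 80.7
P11: √((30.3)² + (28.6)²) = √(918.090 + 817.960) = 41.7
P12: √((69.7)² + (-18.7)²) = √(4858.090 + 349.690) = 72.2
P13: √((27.8)² + (-35.9)²) = √(772.840 + 1288.810) = 45.4
Minimum: P6 at 16.8.

P6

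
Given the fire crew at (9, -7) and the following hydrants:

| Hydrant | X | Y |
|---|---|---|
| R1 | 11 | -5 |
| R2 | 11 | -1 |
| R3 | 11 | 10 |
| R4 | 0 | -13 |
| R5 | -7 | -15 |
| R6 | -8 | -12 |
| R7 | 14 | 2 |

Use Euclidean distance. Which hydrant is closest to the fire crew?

Distances from (9, -7):
R1: 2.8
R2: 6.3
R3: 17.1
R4: 10.8
R5: 17.9
R6: 17.7
R7: 10.3
Minimum: R1 at 2.8.

R1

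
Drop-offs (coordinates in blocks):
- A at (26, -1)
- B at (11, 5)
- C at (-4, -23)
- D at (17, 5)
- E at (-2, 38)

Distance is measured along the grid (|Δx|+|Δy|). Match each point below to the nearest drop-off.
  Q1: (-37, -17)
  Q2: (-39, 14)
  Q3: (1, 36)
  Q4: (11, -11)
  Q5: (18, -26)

Q1 at (-37, -17):
  A: |63| + |16| = 63 + 16 = 79 blocks
  B: |48| + |22| = 48 + 22 = 70 blocks
  C: |33| + |-6| = 33 + 6 = 39 blocks
  D: |54| + |22| = 54 + 22 = 76 blocks
  E: |35| + |55| = 35 + 55 = 90 blocks
  → nearest: C (39 blocks)
Q2 at (-39, 14):
  A: |65| + |-15| = 65 + 15 = 80 blocks
  B: |50| + |-9| = 50 + 9 = 59 blocks
  C: |35| + |-37| = 35 + 37 = 72 blocks
  D: |56| + |-9| = 56 + 9 = 65 blocks
  E: |37| + |24| = 37 + 24 = 61 blocks
  → nearest: B (59 blocks)
Q3 at (1, 36):
  A: |25| + |-37| = 25 + 37 = 62 blocks
  B: |10| + |-31| = 10 + 31 = 41 blocks
  C: |-5| + |-59| = 5 + 59 = 64 blocks
  D: |16| + |-31| = 16 + 31 = 47 blocks
  E: |-3| + |2| = 3 + 2 = 5 blocks
  → nearest: E (5 blocks)
Q4 at (11, -11):
  A: |15| + |10| = 15 + 10 = 25 blocks
  B: |0| + |16| = 0 + 16 = 16 blocks
  C: |-15| + |-12| = 15 + 12 = 27 blocks
  D: |6| + |16| = 6 + 16 = 22 blocks
  E: |-13| + |49| = 13 + 49 = 62 blocks
  → nearest: B (16 blocks)
Q5 at (18, -26):
  A: |8| + |25| = 8 + 25 = 33 blocks
  B: |-7| + |31| = 7 + 31 = 38 blocks
  C: |-22| + |3| = 22 + 3 = 25 blocks
  D: |-1| + |31| = 1 + 31 = 32 blocks
  E: |-20| + |64| = 20 + 64 = 84 blocks
  → nearest: C (25 blocks)

Q1→C; Q2→B; Q3→E; Q4→B; Q5→C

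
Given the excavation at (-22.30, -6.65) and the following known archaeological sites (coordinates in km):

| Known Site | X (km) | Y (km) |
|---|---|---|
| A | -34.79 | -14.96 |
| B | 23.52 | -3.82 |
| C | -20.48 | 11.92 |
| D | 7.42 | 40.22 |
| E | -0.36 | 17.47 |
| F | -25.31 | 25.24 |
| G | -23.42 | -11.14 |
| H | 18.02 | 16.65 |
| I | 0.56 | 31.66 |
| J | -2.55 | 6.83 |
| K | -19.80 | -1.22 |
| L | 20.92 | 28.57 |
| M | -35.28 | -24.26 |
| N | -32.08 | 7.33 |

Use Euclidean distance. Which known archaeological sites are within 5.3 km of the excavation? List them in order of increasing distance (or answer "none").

Distances from (-22.30, -6.65):
A: √((-12.49)² + (-8.31)²) = √(156.0001 + 69.0561) = 15.00 km
B: √((45.82)² + (2.83)²) = √(2099.4724 + 8.0089) = 45.91 km
C: √((1.82)² + (18.57)²) = √(3.3124 + 344.8449) = 18.66 km
D: √((29.72)² + (46.87)²) = √(883.2784 + 2196.7969) = 55.50 km
E: √((21.94)² + (24.12)²) = √(481.3636 + 581.7744) = 32.61 km
F: √((-3.01)² + (31.89)²) = √(9.0601 + 1016.9721) = 32.03 km
G: √((-1.12)² + (-4.49)²) = √(1.2544 + 20.1601) = 4.63 km
H: √((40.32)² + (23.30)²) = √(1625.7024 + 542.8900) = 46.57 km
I: √((22.86)² + (38.31)²) = √(522.5796 + 1467.6561) = 44.61 km
J: √((19.75)² + (13.48)²) = √(390.0625 + 181.7104) = 23.91 km
K: √((2.50)² + (5.43)²) = √(6.2500 + 29.4849) = 5.98 km
L: √((43.22)² + (35.22)²) = √(1867.9684 + 1240.4484) = 55.75 km
M: √((-12.98)² + (-17.61)²) = √(168.4804 + 310.1121) = 21.88 km
N: √((-9.78)² + (13.98)²) = √(95.6484 + 195.4404) = 17.06 km
Threshold 5.3 km: G (4.63 km) is within range.

G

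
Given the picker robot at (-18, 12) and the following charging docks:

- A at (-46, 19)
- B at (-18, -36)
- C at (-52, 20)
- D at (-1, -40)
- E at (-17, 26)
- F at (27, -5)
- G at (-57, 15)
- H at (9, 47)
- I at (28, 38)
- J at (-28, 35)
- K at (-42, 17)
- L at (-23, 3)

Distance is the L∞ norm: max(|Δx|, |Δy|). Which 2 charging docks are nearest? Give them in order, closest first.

Distances from (-18, 12):
A: 28
B: 48
C: 34
D: 52
E: 14
F: 45
G: 39
H: 35
I: 46
J: 23
K: 24
L: 9
Sorted: L (9) < E (14) < J (23) < K (24) < …

L, E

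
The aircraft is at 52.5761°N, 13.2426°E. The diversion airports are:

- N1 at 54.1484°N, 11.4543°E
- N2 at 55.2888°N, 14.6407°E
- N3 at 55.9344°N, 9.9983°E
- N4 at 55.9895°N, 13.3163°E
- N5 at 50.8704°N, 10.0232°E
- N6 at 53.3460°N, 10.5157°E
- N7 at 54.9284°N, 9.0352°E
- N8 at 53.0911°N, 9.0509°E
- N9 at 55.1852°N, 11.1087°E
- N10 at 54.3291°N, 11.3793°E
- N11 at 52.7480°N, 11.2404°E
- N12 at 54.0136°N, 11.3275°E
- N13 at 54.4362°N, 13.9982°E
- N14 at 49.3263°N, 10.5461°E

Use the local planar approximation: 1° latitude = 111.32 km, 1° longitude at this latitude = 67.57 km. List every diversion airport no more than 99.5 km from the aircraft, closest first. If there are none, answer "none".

Distances from 52.5761°N, 13.2426°E:
N1: 212.6879 km
N2: 316.4097 km
N3: 433.3786 km
N4: 380.0123 km
N5: 288.7478 km
N6: 203.2139 km
N7: 386.5135 km
N8: 288.9770 km
N9: 324.2659 km
N10: 232.2343 km
N11: 136.6353 km
N12: 205.7970 km
N13: 213.2678 km
N14: 405.0601 km
Threshold 99.5 km: none within range.

none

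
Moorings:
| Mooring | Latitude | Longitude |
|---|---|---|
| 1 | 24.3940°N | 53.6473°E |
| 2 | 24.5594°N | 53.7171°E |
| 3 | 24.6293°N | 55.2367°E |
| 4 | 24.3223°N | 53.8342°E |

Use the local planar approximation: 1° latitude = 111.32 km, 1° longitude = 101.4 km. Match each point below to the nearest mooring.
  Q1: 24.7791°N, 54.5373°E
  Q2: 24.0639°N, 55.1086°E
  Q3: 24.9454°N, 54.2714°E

Q1 at 24.7791°N, 54.5373°E:
  1: 99.9106 km
  2: 86.6897 km
  3: 72.8533 km
  4: 87.5711 km
  → nearest: 3 (72.8533 km)
Q2 at 24.0639°N, 55.1086°E:
  1: 152.6643 km
  2: 151.4965 km
  3: 64.2667 km
  4: 132.3870 km
  → nearest: 3 (64.2667 km)
Q3 at 24.9454°N, 54.2714°E:
  1: 88.1621 km
  2: 70.7495 km
  3: 104.0144 km
  4: 82.3203 km
  → nearest: 2 (70.7495 km)

Q1→3; Q2→3; Q3→2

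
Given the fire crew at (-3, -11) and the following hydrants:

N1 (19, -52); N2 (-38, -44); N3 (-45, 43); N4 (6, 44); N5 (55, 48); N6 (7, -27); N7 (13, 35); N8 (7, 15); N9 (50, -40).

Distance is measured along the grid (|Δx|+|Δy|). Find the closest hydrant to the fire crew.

N6

Distances from (-3, -11):
N1: 63
N2: 68
N3: 96
N4: 64
N5: 117
N6: 26
N7: 62
N8: 36
N9: 82
Minimum: N6 at 26.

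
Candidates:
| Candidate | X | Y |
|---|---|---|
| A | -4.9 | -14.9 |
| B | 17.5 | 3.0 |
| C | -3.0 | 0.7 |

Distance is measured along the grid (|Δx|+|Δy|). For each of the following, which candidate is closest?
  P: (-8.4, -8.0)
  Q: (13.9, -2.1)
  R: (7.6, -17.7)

P at (-8.4, -8.0):
  A: |3.5| + |-6.9| = 3.5 + 6.9 = 10.4
  B: |25.9| + |11.0| = 25.9 + 11.0 = 36.9
  C: |5.4| + |8.7| = 5.4 + 8.7 = 14.1
  → nearest: A (10.4)
Q at (13.9, -2.1):
  A: |-18.8| + |-12.8| = 18.8 + 12.8 = 31.6
  B: |3.6| + |5.1| = 3.6 + 5.1 = 8.7
  C: |-16.9| + |2.8| = 16.9 + 2.8 = 19.7
  → nearest: B (8.7)
R at (7.6, -17.7):
  A: |-12.5| + |2.8| = 12.5 + 2.8 = 15.3
  B: |9.9| + |20.7| = 9.9 + 20.7 = 30.6
  C: |-10.6| + |18.4| = 10.6 + 18.4 = 29.0
  → nearest: A (15.3)

P→A; Q→B; R→A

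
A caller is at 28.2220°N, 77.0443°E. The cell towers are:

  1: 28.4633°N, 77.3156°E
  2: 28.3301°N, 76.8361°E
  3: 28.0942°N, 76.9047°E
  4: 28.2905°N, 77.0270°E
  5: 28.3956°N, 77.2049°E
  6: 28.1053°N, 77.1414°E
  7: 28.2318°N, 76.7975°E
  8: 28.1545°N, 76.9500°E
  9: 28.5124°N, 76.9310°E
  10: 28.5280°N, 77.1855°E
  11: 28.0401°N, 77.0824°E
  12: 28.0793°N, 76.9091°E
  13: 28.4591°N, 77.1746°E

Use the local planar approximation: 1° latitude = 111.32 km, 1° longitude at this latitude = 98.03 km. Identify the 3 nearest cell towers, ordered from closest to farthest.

Distances from 28.2220°N, 77.0443°E:
1: √((0.2413·111.32)² + (0.2713·98.03)²) = √(721.541042 + 707.322695) = 37.8003 km
2: √((0.1081·111.32)² + (-0.2082·98.03)²) = √(144.809743 + 416.561814) = 23.6933 km
3: √((-0.1278·111.32)² + (-0.1396·98.03)²) = √(202.398879 + 187.278897) = 19.7403 km
4: √((0.0685·111.32)² + (-0.0173·98.03)²) = √(58.147030 + 2.876141) = 7.8117 km
5: √((0.1736·111.32)² + (0.1606·98.03)²) = √(373.461500 + 247.861508) = 24.9264 km
6: √((-0.1167·111.32)² + (0.0971·98.03)²) = √(168.767224 + 90.605897) = 16.1051 km
7: √((0.0098·111.32)² + (-0.2468·98.03)²) = √(1.190141 + 585.340152) = 24.2184 km
8: √((-0.0675·111.32)² + (-0.0943·98.03)²) = √(56.461699 + 85.455770) = 11.9129 km
9: √((0.2904·111.32)² + (-0.1133·98.03)²) = √(1045.056136 + 123.360984) = 34.1821 km
10: √((0.3060·111.32)² + (0.1412·98.03)²) = √(1160.350646 + 191.596424) = 36.7688 km
11: √((-0.1819·111.32)² + (0.0381·98.03)²) = √(410.026375 + 13.949799) = 20.5907 km
12: √((-0.1427·111.32)² + (-0.1352·98.03)²) = √(252.344789 + 175.659397) = 20.6883 km
13: √((0.2371·111.32)² + (0.1303·98.03)²) = √(696.641758 + 163.157423) = 29.3223 km
Sorted: 4 (7.8117 km) < 8 (11.9129 km) < 6 (16.1051 km) < 3 (19.7403 km) < 11 (20.5907 km) < …

4, 8, 6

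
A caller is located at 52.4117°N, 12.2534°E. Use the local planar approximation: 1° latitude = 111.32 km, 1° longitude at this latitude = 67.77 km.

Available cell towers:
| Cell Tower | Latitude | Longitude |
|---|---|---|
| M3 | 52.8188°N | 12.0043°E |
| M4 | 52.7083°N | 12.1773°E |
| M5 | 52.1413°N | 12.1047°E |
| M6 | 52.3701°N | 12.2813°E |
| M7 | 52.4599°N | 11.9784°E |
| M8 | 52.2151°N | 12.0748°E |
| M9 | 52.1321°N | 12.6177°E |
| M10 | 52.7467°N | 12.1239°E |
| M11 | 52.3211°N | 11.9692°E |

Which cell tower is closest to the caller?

Distances from 52.4117°N, 12.2534°E:
M3: 48.3605 km
M4: 33.4179 km
M5: 31.7430 km
M6: 5.0020 km
M7: 19.3938 km
M8: 25.0095 km
M9: 39.7278 km
M10: 38.3110 km
M11: 21.7411 km
Minimum: M6 at 5.0020 km.

M6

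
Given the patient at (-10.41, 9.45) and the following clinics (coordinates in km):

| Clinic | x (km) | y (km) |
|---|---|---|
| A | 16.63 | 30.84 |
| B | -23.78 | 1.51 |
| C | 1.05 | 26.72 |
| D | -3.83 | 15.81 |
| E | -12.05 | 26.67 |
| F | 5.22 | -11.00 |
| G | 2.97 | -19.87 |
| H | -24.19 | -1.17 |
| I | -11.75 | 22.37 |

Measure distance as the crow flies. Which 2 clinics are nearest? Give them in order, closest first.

Distances from (-10.41, 9.45):
A: 34.48 km
B: 15.55 km
C: 20.73 km
D: 9.15 km
E: 17.30 km
F: 25.74 km
G: 32.23 km
H: 17.40 km
I: 12.99 km
Sorted: D (9.15 km) < I (12.99 km) < B (15.55 km) < E (17.30 km) < …

D, I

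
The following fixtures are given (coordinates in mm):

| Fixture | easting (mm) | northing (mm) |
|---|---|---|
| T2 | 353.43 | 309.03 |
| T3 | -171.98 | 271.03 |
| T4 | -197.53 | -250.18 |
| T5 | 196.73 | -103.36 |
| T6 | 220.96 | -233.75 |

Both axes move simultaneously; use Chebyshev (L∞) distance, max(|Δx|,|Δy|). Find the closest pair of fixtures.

Pairwise distances:
T2–T3: 525.41 mm
T2–T4: 559.21 mm
T2–T5: 412.39 mm
T2–T6: 542.78 mm
T3–T4: 521.21 mm
T3–T5: 374.39 mm
T3–T6: 504.78 mm
T4–T5: 394.26 mm
T4–T6: 418.49 mm
T5–T6: 130.39 mm
Closest pair: T5–T6 at 130.39 mm.

T5 and T6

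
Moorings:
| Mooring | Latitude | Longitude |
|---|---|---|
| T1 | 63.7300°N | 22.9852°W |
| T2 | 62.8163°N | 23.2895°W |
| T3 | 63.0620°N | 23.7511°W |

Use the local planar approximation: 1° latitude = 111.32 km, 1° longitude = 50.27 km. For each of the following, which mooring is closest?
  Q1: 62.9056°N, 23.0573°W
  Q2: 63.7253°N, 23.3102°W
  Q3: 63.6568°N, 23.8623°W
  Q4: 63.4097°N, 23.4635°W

Q1 at 62.9056°N, 23.0573°W:
  T1: 91.8438 km
  T2: 15.3321 km
  T3: 38.9814 km
  → nearest: T2 (15.3321 km)
Q2 at 63.7253°N, 23.3102°W:
  T1: 16.3461 km
  T2: 101.1952 km
  T3: 77.0933 km
  → nearest: T1 (16.3461 km)
Q3 at 63.6568°N, 23.8623°W:
  T1: 44.8385 km
  T2: 97.8950 km
  T3: 66.4487 km
  → nearest: T1 (44.8385 km)
Q4 at 63.4097°N, 23.4635°W:
  T1: 43.0053 km
  T2: 66.6339 km
  T3: 41.3180 km
  → nearest: T3 (41.3180 km)

Q1→T2; Q2→T1; Q3→T1; Q4→T3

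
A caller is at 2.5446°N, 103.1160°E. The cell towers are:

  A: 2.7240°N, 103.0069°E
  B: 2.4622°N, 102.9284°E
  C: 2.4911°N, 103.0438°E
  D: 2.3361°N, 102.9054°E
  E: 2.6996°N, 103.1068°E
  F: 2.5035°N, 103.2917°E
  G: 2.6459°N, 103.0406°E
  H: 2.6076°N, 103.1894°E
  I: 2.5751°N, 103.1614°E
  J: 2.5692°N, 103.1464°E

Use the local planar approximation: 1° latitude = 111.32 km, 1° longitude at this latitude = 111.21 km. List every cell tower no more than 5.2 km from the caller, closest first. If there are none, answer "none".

Distances from 2.5446°N, 103.1160°E:
A: √((0.1794·111.32)² + (-0.1091·111.21)²) = √(398.833172 + 147.209956) = 23.3676 km
B: √((-0.0824·111.32)² + (-0.1876·111.21)²) = √(84.139673 + 435.264602) = 22.7904 km
C: √((-0.0535·111.32)² + (-0.0722·111.21)²) = √(35.469410 + 64.470654) = 9.9970 km
D: √((-0.2085·111.32)² + (-0.2106·111.21)²) = √(538.714312 + 548.535091) = 32.9735 km
E: √((0.1550·111.32)² + (-0.0092·111.21)²) = √(297.721221 + 1.046799) = 17.2849 km
F: √((-0.0411·111.32)² + (0.1757·111.21)²) = √(20.932931 + 381.795851) = 20.0681 km
G: √((0.1013·111.32)² + (-0.0754·111.21)²) = √(127.164324 + 70.312149) = 14.0526 km
H: √((0.0630·111.32)² + (0.0734·111.21)²) = √(49.184413 + 66.631532) = 10.7618 km
I: √((0.0305·111.32)² + (0.0454·111.21)²) = √(11.527790 + 25.491735) = 6.0844 km
J: √((0.0246·111.32)² + (0.0304·111.21)²) = √(7.499229 + 11.429700) = 4.3507 km
Threshold 5.2 km: J (4.3507 km) is within range.

J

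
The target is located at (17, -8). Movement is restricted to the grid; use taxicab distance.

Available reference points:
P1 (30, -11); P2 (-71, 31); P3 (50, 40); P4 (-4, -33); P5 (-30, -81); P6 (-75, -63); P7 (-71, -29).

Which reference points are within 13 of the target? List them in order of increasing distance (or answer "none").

Distances from (17, -8):
P1: |13| + |-3| = 13 + 3 = 16
P2: |-88| + |39| = 88 + 39 = 127
P3: |33| + |48| = 33 + 48 = 81
P4: |-21| + |-25| = 21 + 25 = 46
P5: |-47| + |-73| = 47 + 73 = 120
P6: |-92| + |-55| = 92 + 55 = 147
P7: |-88| + |-21| = 88 + 21 = 109
Threshold 13: none within range.

none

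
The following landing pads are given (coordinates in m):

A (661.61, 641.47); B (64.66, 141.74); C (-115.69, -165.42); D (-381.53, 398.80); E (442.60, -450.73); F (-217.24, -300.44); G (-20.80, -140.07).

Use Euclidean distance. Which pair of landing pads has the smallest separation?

C and G

Pairwise distances:
A–B: √((-596.95)² + (-499.73)²) = √(356349.3025 + 249730.0729) = 778.51 m
A–C: √((-777.30)² + (-806.89)²) = √(604195.2900 + 651071.4721) = 1120.39 m
A–D: √((-1043.14)² + (-242.67)²) = √(1088141.0596 + 58888.7289) = 1070.99 m
A–E: √((-219.01)² + (-1092.20)²) = √(47965.3801 + 1192900.8400) = 1113.94 m
A–F: √((-878.85)² + (-941.91)²) = √(772377.3225 + 887194.4481) = 1288.24 m
A–G: √((-682.41)² + (-781.54)²) = √(465683.4081 + 610804.7716) = 1037.54 m
B–C: √((-180.35)² + (-307.16)²) = √(32526.1225 + 94347.2656) = 356.19 m
B–D: √((-446.19)² + (257.06)²) = √(199085.5161 + 66079.8436) = 514.94 m
B–E: √((377.94)² + (-592.47)²) = √(142838.6436 + 351020.7009) = 702.75 m
B–F: √((-281.90)² + (-442.18)²) = √(79467.6100 + 195523.1524) = 524.40 m
B–G: √((-85.46)² + (-281.81)²) = √(7303.4116 + 79416.8761) = 294.48 m
C–D: √((-265.84)² + (564.22)²) = √(70670.9056 + 318344.2084) = 623.71 m
C–E: √((558.29)² + (-285.31)²) = √(311687.7241 + 81401.7961) = 626.97 m
C–F: √((-101.55)² + (-135.02)²) = √(10312.4025 + 18230.4004) = 168.95 m
C–G: √((94.89)² + (25.35)²) = √(9004.1121 + 642.6225) = 98.22 m
D–E: √((824.13)² + (-849.53)²) = √(679190.2569 + 721701.2209) = 1183.59 m
D–F: √((164.29)² + (-699.24)²) = √(26991.2041 + 488936.5776) = 718.28 m
D–G: √((360.73)² + (-538.87)²) = √(130126.1329 + 290380.8769) = 648.47 m
E–F: √((-659.84)² + (150.29)²) = √(435388.8256 + 22587.0841) = 676.74 m
E–G: √((-463.40)² + (310.66)²) = √(214739.5600 + 96509.6356) = 557.90 m
F–G: √((196.44)² + (160.37)²) = √(38588.6736 + 25718.5369) = 253.59 m
Closest pair: C–G at 98.22 m.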